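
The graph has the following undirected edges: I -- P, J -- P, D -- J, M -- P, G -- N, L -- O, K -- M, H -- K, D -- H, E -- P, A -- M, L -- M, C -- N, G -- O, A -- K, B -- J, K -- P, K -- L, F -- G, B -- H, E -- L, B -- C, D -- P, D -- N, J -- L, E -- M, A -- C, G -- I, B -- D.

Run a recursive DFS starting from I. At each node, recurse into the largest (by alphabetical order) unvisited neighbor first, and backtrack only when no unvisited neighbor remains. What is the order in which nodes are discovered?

I → P → M → L → O → G → N → D → J → B → H → K → A → C → F → E

Visit I
I → P
P → M
M → L
L → O
O → G
G → N
N → D
D → J
J → B
B → H
H → K
K → A
A → C
G → F
L → E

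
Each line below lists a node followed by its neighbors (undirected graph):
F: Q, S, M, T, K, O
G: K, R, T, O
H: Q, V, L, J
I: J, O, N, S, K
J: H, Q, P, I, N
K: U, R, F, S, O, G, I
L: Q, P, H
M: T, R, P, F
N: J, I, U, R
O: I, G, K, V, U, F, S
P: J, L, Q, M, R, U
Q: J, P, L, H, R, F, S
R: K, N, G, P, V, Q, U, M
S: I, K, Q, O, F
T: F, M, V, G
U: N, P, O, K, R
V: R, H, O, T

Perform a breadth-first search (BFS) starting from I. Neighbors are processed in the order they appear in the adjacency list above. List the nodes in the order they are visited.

I → J → O → N → S → K → H → Q → P → G → V → U → F → R → L → M → T

Visit I; enqueue J, O, N, S, K → queue [J, O, N, S, K]
Visit J; enqueue H, Q, P → queue [O, N, S, K, H, Q, P]
Visit O; enqueue G, V, U, F → queue [N, S, K, H, Q, P, G, V, U, F]
Visit N; enqueue R → queue [S, K, H, Q, P, G, V, U, F, R]
Visit S → queue [K, H, Q, P, G, V, U, F, R]
Visit K → queue [H, Q, P, G, V, U, F, R]
Visit H; enqueue L → queue [Q, P, G, V, U, F, R, L]
Visit Q → queue [P, G, V, U, F, R, L]
Visit P; enqueue M → queue [G, V, U, F, R, L, M]
Visit G; enqueue T → queue [V, U, F, R, L, M, T]
Visit V → queue [U, F, R, L, M, T]
Visit U → queue [F, R, L, M, T]
Visit F → queue [R, L, M, T]
Visit R → queue [L, M, T]
Visit L → queue [M, T]
Visit M → queue [T]
Visit T → queue []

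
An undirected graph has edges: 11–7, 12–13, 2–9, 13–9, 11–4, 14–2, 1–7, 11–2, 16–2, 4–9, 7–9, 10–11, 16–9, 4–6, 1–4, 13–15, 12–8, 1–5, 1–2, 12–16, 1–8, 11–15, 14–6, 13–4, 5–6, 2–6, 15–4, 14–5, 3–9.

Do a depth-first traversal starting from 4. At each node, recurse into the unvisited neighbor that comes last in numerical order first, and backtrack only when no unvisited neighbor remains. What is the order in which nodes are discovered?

Visit 4
4 → 15
15 → 13
13 → 12
12 → 16
16 → 9
9 → 7
7 → 11
11 → 10
11 → 2
2 → 14
14 → 6
6 → 5
5 → 1
1 → 8
9 → 3

4 → 15 → 13 → 12 → 16 → 9 → 7 → 11 → 10 → 2 → 14 → 6 → 5 → 1 → 8 → 3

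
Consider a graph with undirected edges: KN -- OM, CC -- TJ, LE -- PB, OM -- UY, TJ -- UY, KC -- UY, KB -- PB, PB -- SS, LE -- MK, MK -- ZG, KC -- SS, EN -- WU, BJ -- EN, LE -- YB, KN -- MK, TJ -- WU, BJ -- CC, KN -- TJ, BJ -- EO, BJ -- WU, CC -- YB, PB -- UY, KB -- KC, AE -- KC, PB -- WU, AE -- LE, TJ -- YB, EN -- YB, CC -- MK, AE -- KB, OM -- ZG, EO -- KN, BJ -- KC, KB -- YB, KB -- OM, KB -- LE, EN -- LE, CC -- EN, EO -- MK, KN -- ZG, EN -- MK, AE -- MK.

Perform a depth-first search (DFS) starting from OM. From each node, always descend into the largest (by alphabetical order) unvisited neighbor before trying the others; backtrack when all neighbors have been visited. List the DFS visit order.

OM, ZG, MK, LE, YB, TJ, WU, PB, UY, KC, SS, KB, AE, BJ, EO, KN, EN, CC

Visit OM
OM → ZG
ZG → MK
MK → LE
LE → YB
YB → TJ
TJ → WU
WU → PB
PB → UY
UY → KC
KC → SS
KC → KB
KB → AE
KC → BJ
BJ → EO
EO → KN
BJ → EN
EN → CC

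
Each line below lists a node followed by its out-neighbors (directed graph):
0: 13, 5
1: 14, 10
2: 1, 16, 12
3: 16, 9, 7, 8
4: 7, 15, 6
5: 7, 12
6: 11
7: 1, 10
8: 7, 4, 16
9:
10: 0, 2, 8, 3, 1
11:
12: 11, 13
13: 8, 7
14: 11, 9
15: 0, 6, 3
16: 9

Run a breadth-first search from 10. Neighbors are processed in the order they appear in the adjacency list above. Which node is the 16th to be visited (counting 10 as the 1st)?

Visit 10; enqueue 0, 2, 8, 3, 1 → queue [0, 2, 8, 3, 1]
Visit 0; enqueue 13, 5 → queue [2, 8, 3, 1, 13, 5]
Visit 2; enqueue 16, 12 → queue [8, 3, 1, 13, 5, 16, 12]
Visit 8; enqueue 7, 4 → queue [3, 1, 13, 5, 16, 12, 7, 4]
Visit 3; enqueue 9 → queue [1, 13, 5, 16, 12, 7, 4, 9]
Visit 1; enqueue 14 → queue [13, 5, 16, 12, 7, 4, 9, 14]
Visit 13 → queue [5, 16, 12, 7, 4, 9, 14]
Visit 5 → queue [16, 12, 7, 4, 9, 14]
Visit 16 → queue [12, 7, 4, 9, 14]
Visit 12; enqueue 11 → queue [7, 4, 9, 14, 11]
Visit 7 → queue [4, 9, 14, 11]
Visit 4; enqueue 15, 6 → queue [9, 14, 11, 15, 6]
Visit 9 → queue [14, 11, 15, 6]
Visit 14 → queue [11, 15, 6]
Visit 11 → queue [15, 6]
Visit 15 → queue [6]
Visit 6 → queue []

Visit order: 10, 0, 2, 8, 3, 1, 13, 5, 16, 12, 7, 4, 9, 14, 11, 15, 6

15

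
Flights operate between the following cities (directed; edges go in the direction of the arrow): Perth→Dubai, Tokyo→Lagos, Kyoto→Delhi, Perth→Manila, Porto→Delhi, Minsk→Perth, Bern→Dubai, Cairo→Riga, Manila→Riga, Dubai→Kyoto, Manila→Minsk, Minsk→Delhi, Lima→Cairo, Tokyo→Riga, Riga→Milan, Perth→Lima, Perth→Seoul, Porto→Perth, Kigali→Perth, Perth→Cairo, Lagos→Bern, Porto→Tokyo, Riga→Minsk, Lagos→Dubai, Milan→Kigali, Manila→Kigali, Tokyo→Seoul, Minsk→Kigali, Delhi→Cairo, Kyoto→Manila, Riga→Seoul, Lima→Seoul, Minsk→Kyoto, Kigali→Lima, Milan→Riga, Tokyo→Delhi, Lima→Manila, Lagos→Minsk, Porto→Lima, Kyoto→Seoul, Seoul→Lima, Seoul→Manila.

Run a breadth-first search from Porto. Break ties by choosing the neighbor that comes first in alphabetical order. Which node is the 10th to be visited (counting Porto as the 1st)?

Lagos

Visit Porto; enqueue Delhi, Lima, Perth, Tokyo → queue [Delhi, Lima, Perth, Tokyo]
Visit Delhi; enqueue Cairo → queue [Lima, Perth, Tokyo, Cairo]
Visit Lima; enqueue Manila, Seoul → queue [Perth, Tokyo, Cairo, Manila, Seoul]
Visit Perth; enqueue Dubai → queue [Tokyo, Cairo, Manila, Seoul, Dubai]
Visit Tokyo; enqueue Lagos, Riga → queue [Cairo, Manila, Seoul, Dubai, Lagos, Riga]
Visit Cairo → queue [Manila, Seoul, Dubai, Lagos, Riga]
Visit Manila; enqueue Kigali, Minsk → queue [Seoul, Dubai, Lagos, Riga, Kigali, Minsk]
Visit Seoul → queue [Dubai, Lagos, Riga, Kigali, Minsk]
Visit Dubai; enqueue Kyoto → queue [Lagos, Riga, Kigali, Minsk, Kyoto]
Visit Lagos; enqueue Bern → queue [Riga, Kigali, Minsk, Kyoto, Bern]
Visit Riga; enqueue Milan → queue [Kigali, Minsk, Kyoto, Bern, Milan]
Visit Kigali → queue [Minsk, Kyoto, Bern, Milan]
Visit Minsk → queue [Kyoto, Bern, Milan]
Visit Kyoto → queue [Bern, Milan]
Visit Bern → queue [Milan]
Visit Milan → queue []

Visit order: Porto, Delhi, Lima, Perth, Tokyo, Cairo, Manila, Seoul, Dubai, Lagos, Riga, Kigali, Minsk, Kyoto, Bern, Milan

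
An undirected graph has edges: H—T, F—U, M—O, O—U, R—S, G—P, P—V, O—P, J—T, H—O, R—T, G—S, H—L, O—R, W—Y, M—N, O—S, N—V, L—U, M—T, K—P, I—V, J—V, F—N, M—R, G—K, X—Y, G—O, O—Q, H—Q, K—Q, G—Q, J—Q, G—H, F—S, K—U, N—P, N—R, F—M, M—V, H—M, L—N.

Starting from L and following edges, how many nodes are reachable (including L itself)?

17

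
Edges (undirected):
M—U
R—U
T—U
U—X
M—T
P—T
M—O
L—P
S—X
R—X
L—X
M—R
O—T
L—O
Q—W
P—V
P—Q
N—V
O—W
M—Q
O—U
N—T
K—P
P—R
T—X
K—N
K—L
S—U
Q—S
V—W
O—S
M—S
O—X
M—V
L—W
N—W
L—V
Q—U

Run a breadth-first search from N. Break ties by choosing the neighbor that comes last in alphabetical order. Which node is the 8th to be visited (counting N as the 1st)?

L

Visit N; enqueue W, V, T, K → queue [W, V, T, K]
Visit W; enqueue Q, O, L → queue [V, T, K, Q, O, L]
Visit V; enqueue P, M → queue [T, K, Q, O, L, P, M]
Visit T; enqueue X, U → queue [K, Q, O, L, P, M, X, U]
Visit K → queue [Q, O, L, P, M, X, U]
Visit Q; enqueue S → queue [O, L, P, M, X, U, S]
Visit O → queue [L, P, M, X, U, S]
Visit L → queue [P, M, X, U, S]
Visit P; enqueue R → queue [M, X, U, S, R]
Visit M → queue [X, U, S, R]
Visit X → queue [U, S, R]
Visit U → queue [S, R]
Visit S → queue [R]
Visit R → queue []

Visit order: N, W, V, T, K, Q, O, L, P, M, X, U, S, R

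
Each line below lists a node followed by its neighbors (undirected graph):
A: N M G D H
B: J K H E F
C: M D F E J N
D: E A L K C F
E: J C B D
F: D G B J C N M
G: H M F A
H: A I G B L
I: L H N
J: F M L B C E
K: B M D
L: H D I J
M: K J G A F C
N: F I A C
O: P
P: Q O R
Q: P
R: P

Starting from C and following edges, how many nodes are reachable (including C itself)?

14

BFS from C visits: C, M, D, F, E, J, N, K, G, A, L, B, I, H
Reachable nodes: 14 of 18 total.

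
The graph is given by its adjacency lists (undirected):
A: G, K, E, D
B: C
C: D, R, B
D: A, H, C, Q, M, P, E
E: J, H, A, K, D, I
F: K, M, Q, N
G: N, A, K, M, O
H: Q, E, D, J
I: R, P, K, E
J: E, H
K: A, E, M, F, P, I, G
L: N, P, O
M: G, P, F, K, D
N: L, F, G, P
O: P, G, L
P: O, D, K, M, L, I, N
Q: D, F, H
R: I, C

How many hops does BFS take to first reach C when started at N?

Level 0: N
Level 1: F, G, L, P
Level 2: A, D, I, K, M, O, Q
Level 3: C, E, H, R
Level 4: B, J
C first appears at level 3.

3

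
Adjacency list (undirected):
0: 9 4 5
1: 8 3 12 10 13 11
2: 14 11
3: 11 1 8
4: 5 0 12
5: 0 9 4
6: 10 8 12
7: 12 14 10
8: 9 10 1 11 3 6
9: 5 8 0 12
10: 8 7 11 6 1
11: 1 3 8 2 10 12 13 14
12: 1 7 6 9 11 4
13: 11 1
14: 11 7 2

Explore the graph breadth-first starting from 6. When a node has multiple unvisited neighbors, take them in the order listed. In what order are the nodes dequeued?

Visit 6; enqueue 10, 8, 12 → queue [10, 8, 12]
Visit 10; enqueue 7, 11, 1 → queue [8, 12, 7, 11, 1]
Visit 8; enqueue 9, 3 → queue [12, 7, 11, 1, 9, 3]
Visit 12; enqueue 4 → queue [7, 11, 1, 9, 3, 4]
Visit 7; enqueue 14 → queue [11, 1, 9, 3, 4, 14]
Visit 11; enqueue 2, 13 → queue [1, 9, 3, 4, 14, 2, 13]
Visit 1 → queue [9, 3, 4, 14, 2, 13]
Visit 9; enqueue 5, 0 → queue [3, 4, 14, 2, 13, 5, 0]
Visit 3 → queue [4, 14, 2, 13, 5, 0]
Visit 4 → queue [14, 2, 13, 5, 0]
Visit 14 → queue [2, 13, 5, 0]
Visit 2 → queue [13, 5, 0]
Visit 13 → queue [5, 0]
Visit 5 → queue [0]
Visit 0 → queue []

6 -> 10 -> 8 -> 12 -> 7 -> 11 -> 1 -> 9 -> 3 -> 4 -> 14 -> 2 -> 13 -> 5 -> 0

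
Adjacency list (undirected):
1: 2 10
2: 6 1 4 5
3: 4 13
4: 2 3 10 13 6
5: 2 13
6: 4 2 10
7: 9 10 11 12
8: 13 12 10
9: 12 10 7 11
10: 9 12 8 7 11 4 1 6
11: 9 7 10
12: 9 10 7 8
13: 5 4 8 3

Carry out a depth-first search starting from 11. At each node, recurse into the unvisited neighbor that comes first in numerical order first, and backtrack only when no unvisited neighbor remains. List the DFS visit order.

Visit 11
11 → 7
7 → 9
9 → 10
10 → 1
1 → 2
2 → 4
4 → 3
3 → 13
13 → 5
13 → 8
8 → 12
4 → 6

11, 7, 9, 10, 1, 2, 4, 3, 13, 5, 8, 12, 6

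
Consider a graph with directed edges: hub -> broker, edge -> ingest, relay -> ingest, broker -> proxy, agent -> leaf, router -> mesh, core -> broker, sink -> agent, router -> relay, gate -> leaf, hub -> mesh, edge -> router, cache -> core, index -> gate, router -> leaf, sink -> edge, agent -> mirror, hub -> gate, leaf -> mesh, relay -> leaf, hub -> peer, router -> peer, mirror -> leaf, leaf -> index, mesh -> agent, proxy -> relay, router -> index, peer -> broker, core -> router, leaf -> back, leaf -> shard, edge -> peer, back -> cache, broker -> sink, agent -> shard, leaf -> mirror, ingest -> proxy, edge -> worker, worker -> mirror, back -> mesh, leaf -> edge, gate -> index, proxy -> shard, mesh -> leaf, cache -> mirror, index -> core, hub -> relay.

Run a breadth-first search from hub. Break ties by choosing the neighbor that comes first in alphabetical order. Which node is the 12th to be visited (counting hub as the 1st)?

ingest

Visit hub; enqueue broker, gate, mesh, peer, relay → queue [broker, gate, mesh, peer, relay]
Visit broker; enqueue proxy, sink → queue [gate, mesh, peer, relay, proxy, sink]
Visit gate; enqueue index, leaf → queue [mesh, peer, relay, proxy, sink, index, leaf]
Visit mesh; enqueue agent → queue [peer, relay, proxy, sink, index, leaf, agent]
Visit peer → queue [relay, proxy, sink, index, leaf, agent]
Visit relay; enqueue ingest → queue [proxy, sink, index, leaf, agent, ingest]
Visit proxy; enqueue shard → queue [sink, index, leaf, agent, ingest, shard]
Visit sink; enqueue edge → queue [index, leaf, agent, ingest, shard, edge]
Visit index; enqueue core → queue [leaf, agent, ingest, shard, edge, core]
Visit leaf; enqueue back, mirror → queue [agent, ingest, shard, edge, core, back, mirror]
Visit agent → queue [ingest, shard, edge, core, back, mirror]
Visit ingest → queue [shard, edge, core, back, mirror]
Visit shard → queue [edge, core, back, mirror]
Visit edge; enqueue router, worker → queue [core, back, mirror, router, worker]
Visit core → queue [back, mirror, router, worker]
Visit back; enqueue cache → queue [mirror, router, worker, cache]
Visit mirror → queue [router, worker, cache]
Visit router → queue [worker, cache]
Visit worker → queue [cache]
Visit cache → queue []

Visit order: hub, broker, gate, mesh, peer, relay, proxy, sink, index, leaf, agent, ingest, shard, edge, core, back, mirror, router, worker, cache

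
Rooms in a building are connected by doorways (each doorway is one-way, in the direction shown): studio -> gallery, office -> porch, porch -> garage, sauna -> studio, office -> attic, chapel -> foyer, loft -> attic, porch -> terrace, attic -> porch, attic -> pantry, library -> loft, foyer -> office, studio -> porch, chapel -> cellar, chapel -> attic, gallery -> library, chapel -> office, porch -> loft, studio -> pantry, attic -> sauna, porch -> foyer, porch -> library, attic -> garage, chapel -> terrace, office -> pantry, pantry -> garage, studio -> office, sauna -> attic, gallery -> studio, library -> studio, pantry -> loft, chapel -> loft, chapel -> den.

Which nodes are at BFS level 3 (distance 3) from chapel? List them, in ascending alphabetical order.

Level 0: chapel
Level 1: attic, cellar, den, foyer, loft, office, terrace
Level 2: garage, pantry, porch, sauna
Level 3: library, studio
Level 4: gallery

library, studio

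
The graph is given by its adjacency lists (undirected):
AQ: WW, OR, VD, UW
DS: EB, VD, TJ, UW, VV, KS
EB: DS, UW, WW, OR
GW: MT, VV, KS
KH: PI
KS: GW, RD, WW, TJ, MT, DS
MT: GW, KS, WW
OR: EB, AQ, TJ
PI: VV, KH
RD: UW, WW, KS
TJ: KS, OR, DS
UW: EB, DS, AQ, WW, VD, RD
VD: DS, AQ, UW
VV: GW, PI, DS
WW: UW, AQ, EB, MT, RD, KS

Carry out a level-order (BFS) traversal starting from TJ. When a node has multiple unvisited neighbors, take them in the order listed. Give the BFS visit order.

TJ → KS → OR → DS → GW → RD → WW → MT → EB → AQ → VD → UW → VV → PI → KH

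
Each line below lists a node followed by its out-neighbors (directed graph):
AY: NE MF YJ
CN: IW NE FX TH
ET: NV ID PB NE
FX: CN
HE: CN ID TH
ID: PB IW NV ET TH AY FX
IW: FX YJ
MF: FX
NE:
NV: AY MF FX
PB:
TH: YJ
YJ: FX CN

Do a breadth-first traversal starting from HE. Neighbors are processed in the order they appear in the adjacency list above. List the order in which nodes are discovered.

Visit HE; enqueue CN, ID, TH → queue [CN, ID, TH]
Visit CN; enqueue IW, NE, FX → queue [ID, TH, IW, NE, FX]
Visit ID; enqueue PB, NV, ET, AY → queue [TH, IW, NE, FX, PB, NV, ET, AY]
Visit TH; enqueue YJ → queue [IW, NE, FX, PB, NV, ET, AY, YJ]
Visit IW → queue [NE, FX, PB, NV, ET, AY, YJ]
Visit NE → queue [FX, PB, NV, ET, AY, YJ]
Visit FX → queue [PB, NV, ET, AY, YJ]
Visit PB → queue [NV, ET, AY, YJ]
Visit NV; enqueue MF → queue [ET, AY, YJ, MF]
Visit ET → queue [AY, YJ, MF]
Visit AY → queue [YJ, MF]
Visit YJ → queue [MF]
Visit MF → queue []

HE → CN → ID → TH → IW → NE → FX → PB → NV → ET → AY → YJ → MF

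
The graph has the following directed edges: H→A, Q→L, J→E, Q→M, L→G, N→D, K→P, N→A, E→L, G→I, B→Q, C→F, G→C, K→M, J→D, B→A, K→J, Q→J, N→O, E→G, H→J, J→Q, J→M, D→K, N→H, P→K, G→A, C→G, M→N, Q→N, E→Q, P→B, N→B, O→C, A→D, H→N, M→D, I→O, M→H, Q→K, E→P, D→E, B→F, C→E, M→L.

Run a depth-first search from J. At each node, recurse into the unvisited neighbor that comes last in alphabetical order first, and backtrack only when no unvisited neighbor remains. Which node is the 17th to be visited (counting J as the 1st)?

E

Visit J
J → Q
Q → N
N → O
O → C
C → G
G → I
G → A
A → D
D → K
K → P
P → B
B → F
K → M
M → L
M → H
D → E

Visit order: J, Q, N, O, C, G, I, A, D, K, P, B, F, M, L, H, E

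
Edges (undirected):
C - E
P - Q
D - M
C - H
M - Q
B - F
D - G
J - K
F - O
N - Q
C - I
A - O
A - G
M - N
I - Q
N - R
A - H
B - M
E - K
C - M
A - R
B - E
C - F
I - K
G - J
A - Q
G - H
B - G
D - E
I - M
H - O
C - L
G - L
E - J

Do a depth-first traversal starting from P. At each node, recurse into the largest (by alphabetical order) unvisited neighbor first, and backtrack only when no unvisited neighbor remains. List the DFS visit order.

P, Q, N, R, A, O, H, G, L, C, M, I, K, J, E, D, B, F

Visit P
P → Q
Q → N
N → R
R → A
A → O
O → H
H → G
G → L
L → C
C → M
M → I
I → K
K → J
J → E
E → D
E → B
B → F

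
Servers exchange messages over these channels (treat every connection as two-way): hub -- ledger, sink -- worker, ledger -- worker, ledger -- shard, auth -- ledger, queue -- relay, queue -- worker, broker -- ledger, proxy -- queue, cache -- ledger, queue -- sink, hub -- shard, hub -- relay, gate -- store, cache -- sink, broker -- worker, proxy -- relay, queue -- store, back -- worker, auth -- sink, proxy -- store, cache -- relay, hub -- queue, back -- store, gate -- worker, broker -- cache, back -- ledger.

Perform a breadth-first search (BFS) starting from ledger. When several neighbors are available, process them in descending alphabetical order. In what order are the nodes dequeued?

ledger, worker, shard, hub, cache, broker, back, auth, sink, queue, gate, relay, store, proxy

Visit ledger; enqueue worker, shard, hub, cache, broker, back, auth → queue [worker, shard, hub, cache, broker, back, auth]
Visit worker; enqueue sink, queue, gate → queue [shard, hub, cache, broker, back, auth, sink, queue, gate]
Visit shard → queue [hub, cache, broker, back, auth, sink, queue, gate]
Visit hub; enqueue relay → queue [cache, broker, back, auth, sink, queue, gate, relay]
Visit cache → queue [broker, back, auth, sink, queue, gate, relay]
Visit broker → queue [back, auth, sink, queue, gate, relay]
Visit back; enqueue store → queue [auth, sink, queue, gate, relay, store]
Visit auth → queue [sink, queue, gate, relay, store]
Visit sink → queue [queue, gate, relay, store]
Visit queue; enqueue proxy → queue [gate, relay, store, proxy]
Visit gate → queue [relay, store, proxy]
Visit relay → queue [store, proxy]
Visit store → queue [proxy]
Visit proxy → queue []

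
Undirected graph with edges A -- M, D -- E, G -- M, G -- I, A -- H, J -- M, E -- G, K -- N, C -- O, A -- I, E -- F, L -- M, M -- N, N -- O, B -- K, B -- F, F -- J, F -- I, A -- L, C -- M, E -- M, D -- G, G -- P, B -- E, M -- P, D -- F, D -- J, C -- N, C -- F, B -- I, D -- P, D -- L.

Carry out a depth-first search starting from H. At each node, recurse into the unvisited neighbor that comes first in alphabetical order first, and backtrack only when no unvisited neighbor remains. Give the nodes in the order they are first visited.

H → A → I → B → E → D → F → C → M → G → P → J → L → N → K → O

Visit H
H → A
A → I
I → B
B → E
E → D
D → F
F → C
C → M
M → G
G → P
M → J
M → L
M → N
N → K
N → O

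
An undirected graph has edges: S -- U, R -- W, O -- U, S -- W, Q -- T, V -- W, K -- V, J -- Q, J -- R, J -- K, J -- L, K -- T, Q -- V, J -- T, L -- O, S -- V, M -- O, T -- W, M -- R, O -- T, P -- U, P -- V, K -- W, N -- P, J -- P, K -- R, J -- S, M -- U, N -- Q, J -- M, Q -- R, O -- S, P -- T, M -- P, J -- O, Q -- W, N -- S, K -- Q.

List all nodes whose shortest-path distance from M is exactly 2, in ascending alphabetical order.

K, L, N, Q, S, T, V, W

Level 0: M
Level 1: J, O, P, R, U
Level 2: K, L, N, Q, S, T, V, W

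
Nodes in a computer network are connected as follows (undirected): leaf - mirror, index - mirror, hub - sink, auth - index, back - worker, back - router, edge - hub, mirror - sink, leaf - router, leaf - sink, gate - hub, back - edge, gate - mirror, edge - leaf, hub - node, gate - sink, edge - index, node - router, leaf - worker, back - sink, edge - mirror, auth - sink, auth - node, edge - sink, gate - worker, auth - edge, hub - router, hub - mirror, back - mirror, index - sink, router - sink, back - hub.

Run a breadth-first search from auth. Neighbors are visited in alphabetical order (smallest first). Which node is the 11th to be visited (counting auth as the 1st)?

Visit auth; enqueue edge, index, node, sink → queue [edge, index, node, sink]
Visit edge; enqueue back, hub, leaf, mirror → queue [index, node, sink, back, hub, leaf, mirror]
Visit index → queue [node, sink, back, hub, leaf, mirror]
Visit node; enqueue router → queue [sink, back, hub, leaf, mirror, router]
Visit sink; enqueue gate → queue [back, hub, leaf, mirror, router, gate]
Visit back; enqueue worker → queue [hub, leaf, mirror, router, gate, worker]
Visit hub → queue [leaf, mirror, router, gate, worker]
Visit leaf → queue [mirror, router, gate, worker]
Visit mirror → queue [router, gate, worker]
Visit router → queue [gate, worker]
Visit gate → queue [worker]
Visit worker → queue []

Visit order: auth, edge, index, node, sink, back, hub, leaf, mirror, router, gate, worker

gate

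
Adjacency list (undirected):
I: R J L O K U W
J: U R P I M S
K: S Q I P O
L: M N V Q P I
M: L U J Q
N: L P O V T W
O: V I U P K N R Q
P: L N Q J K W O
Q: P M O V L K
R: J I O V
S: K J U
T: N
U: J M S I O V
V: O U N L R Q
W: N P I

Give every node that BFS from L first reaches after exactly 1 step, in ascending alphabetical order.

I, M, N, P, Q, V

Level 0: L
Level 1: I, M, N, P, Q, V
Level 2: J, K, O, R, T, U, W
Level 3: S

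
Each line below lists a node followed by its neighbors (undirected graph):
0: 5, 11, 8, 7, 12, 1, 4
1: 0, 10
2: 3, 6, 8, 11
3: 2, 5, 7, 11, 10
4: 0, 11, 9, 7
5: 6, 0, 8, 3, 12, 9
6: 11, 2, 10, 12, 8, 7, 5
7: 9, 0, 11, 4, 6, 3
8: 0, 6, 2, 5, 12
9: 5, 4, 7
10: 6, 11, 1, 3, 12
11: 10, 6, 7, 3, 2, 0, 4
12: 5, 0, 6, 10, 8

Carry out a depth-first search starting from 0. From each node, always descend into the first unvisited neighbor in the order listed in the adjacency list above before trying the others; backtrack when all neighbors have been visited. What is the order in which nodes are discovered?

0 → 5 → 6 → 11 → 10 → 1 → 3 → 2 → 8 → 12 → 7 → 9 → 4

Visit 0
0 → 5
5 → 6
6 → 11
11 → 10
10 → 1
10 → 3
3 → 2
2 → 8
8 → 12
3 → 7
7 → 9
9 → 4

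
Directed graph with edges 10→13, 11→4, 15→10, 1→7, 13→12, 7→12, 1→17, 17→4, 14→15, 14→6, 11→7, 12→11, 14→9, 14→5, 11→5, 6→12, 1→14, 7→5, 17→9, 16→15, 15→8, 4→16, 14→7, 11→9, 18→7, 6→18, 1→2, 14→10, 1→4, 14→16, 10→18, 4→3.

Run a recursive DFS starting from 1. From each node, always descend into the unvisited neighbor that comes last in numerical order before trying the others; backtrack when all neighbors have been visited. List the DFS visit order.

1 -> 17 -> 9 -> 4 -> 16 -> 15 -> 10 -> 18 -> 7 -> 12 -> 11 -> 5 -> 13 -> 8 -> 3 -> 14 -> 6 -> 2

Visit 1
1 → 17
17 → 9
17 → 4
4 → 16
16 → 15
15 → 10
10 → 18
18 → 7
7 → 12
12 → 11
11 → 5
10 → 13
15 → 8
4 → 3
1 → 14
14 → 6
1 → 2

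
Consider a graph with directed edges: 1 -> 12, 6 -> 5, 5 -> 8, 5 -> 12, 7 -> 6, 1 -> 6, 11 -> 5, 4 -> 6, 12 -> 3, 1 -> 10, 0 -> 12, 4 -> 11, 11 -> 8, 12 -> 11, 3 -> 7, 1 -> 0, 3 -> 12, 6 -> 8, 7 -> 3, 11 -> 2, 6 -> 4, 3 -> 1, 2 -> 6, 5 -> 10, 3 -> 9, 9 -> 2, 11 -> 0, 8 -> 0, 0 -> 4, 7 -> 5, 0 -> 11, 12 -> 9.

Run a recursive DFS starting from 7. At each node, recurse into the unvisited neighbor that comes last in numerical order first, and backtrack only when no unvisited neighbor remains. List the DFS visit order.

7 -> 6 -> 8 -> 0 -> 12 -> 11 -> 5 -> 10 -> 2 -> 9 -> 3 -> 1 -> 4

Visit 7
7 → 6
6 → 8
8 → 0
0 → 12
12 → 11
11 → 5
5 → 10
11 → 2
12 → 9
12 → 3
3 → 1
0 → 4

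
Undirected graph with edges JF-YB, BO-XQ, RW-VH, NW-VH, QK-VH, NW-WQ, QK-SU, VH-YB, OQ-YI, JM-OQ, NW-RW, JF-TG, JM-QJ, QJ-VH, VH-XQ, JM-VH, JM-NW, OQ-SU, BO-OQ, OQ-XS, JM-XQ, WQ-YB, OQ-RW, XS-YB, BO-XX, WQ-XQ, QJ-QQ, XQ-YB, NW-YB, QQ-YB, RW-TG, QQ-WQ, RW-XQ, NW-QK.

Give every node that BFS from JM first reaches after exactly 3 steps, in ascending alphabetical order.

JF, TG, XX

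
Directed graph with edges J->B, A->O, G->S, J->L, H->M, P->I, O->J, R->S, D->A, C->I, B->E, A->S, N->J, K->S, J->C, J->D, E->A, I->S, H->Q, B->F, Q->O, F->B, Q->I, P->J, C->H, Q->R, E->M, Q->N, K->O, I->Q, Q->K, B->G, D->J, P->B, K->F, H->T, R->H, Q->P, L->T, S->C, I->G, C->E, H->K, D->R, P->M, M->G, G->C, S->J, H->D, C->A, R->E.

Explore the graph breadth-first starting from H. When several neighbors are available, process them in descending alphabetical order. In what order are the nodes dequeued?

Visit H; enqueue T, Q, M, K, D → queue [T, Q, M, K, D]
Visit T → queue [Q, M, K, D]
Visit Q; enqueue R, P, O, N, I → queue [M, K, D, R, P, O, N, I]
Visit M; enqueue G → queue [K, D, R, P, O, N, I, G]
Visit K; enqueue S, F → queue [D, R, P, O, N, I, G, S, F]
Visit D; enqueue J, A → queue [R, P, O, N, I, G, S, F, J, A]
Visit R; enqueue E → queue [P, O, N, I, G, S, F, J, A, E]
Visit P; enqueue B → queue [O, N, I, G, S, F, J, A, E, B]
Visit O → queue [N, I, G, S, F, J, A, E, B]
Visit N → queue [I, G, S, F, J, A, E, B]
Visit I → queue [G, S, F, J, A, E, B]
Visit G; enqueue C → queue [S, F, J, A, E, B, C]
Visit S → queue [F, J, A, E, B, C]
Visit F → queue [J, A, E, B, C]
Visit J; enqueue L → queue [A, E, B, C, L]
Visit A → queue [E, B, C, L]
Visit E → queue [B, C, L]
Visit B → queue [C, L]
Visit C → queue [L]
Visit L → queue []

H, T, Q, M, K, D, R, P, O, N, I, G, S, F, J, A, E, B, C, L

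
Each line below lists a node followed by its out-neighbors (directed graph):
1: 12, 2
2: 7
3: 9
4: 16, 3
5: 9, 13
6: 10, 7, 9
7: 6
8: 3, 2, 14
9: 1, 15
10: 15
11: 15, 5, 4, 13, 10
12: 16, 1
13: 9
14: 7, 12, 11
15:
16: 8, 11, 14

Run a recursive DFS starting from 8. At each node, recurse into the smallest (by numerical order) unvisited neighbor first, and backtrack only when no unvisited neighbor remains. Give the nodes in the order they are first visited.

8 -> 2 -> 7 -> 6 -> 9 -> 1 -> 12 -> 16 -> 11 -> 4 -> 3 -> 5 -> 13 -> 10 -> 15 -> 14

Visit 8
8 → 2
2 → 7
7 → 6
6 → 9
9 → 1
1 → 12
12 → 16
16 → 11
11 → 4
4 → 3
11 → 5
5 → 13
11 → 10
10 → 15
16 → 14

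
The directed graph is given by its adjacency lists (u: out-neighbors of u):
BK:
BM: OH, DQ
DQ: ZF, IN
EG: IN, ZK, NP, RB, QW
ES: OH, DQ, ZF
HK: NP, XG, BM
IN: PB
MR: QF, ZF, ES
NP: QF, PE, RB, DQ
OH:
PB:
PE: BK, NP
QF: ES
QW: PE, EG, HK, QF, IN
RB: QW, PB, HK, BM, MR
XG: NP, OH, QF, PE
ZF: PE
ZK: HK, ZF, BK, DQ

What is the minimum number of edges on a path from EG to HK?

2

Level 0: EG
Level 1: IN, NP, QW, RB, ZK
Level 2: BK, BM, DQ, HK, MR, PB, PE, QF, ZF
Level 3: ES, OH, XG
HK first appears at level 2.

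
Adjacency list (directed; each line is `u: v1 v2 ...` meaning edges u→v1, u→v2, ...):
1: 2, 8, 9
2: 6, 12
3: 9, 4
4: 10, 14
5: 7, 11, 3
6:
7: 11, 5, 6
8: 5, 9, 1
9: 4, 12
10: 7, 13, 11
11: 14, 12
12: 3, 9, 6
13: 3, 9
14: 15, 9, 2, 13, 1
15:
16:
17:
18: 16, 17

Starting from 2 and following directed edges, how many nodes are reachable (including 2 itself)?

15

BFS from 2 visits: 2, 6, 12, 3, 9, 4, 10, 14, 7, 13, 11, 15, 1, 5, 8
Reachable nodes: 15 of 18 total.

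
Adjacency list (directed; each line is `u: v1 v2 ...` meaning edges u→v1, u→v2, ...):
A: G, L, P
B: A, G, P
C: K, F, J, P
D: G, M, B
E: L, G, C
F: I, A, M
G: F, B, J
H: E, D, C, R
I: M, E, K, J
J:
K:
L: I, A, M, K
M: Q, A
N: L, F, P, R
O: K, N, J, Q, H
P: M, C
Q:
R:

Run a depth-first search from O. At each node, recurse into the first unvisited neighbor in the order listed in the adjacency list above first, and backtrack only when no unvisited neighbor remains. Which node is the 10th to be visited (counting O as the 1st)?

F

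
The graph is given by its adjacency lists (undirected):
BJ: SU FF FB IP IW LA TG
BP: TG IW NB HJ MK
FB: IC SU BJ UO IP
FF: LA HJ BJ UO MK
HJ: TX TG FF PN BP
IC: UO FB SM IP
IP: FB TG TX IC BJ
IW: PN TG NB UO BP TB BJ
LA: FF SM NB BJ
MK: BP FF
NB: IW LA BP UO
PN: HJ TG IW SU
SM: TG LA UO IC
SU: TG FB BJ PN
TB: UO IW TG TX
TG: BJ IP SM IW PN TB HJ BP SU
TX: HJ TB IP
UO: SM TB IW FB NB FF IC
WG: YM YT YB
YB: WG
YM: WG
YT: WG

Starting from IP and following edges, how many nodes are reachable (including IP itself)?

BFS from IP visits: IP, TX, TG, IC, FB, BJ, TB, HJ, SU, SM, PN, IW, BP, UO, LA, FF, NB, MK
Reachable nodes: 18 of 22 total.

18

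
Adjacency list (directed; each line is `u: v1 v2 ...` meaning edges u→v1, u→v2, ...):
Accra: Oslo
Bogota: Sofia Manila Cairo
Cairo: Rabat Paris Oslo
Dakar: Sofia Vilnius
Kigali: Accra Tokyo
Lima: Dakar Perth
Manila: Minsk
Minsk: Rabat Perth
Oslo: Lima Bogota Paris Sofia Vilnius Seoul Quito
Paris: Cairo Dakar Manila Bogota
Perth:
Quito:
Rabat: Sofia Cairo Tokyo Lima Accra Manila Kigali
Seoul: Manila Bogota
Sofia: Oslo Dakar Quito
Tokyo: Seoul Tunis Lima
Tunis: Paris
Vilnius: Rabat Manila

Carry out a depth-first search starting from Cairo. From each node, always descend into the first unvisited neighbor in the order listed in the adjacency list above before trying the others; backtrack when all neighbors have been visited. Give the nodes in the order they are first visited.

Visit Cairo
Cairo → Rabat
Rabat → Sofia
Sofia → Oslo
Oslo → Lima
Lima → Dakar
Dakar → Vilnius
Vilnius → Manila
Manila → Minsk
Minsk → Perth
Oslo → Bogota
Oslo → Paris
Oslo → Seoul
Oslo → Quito
Rabat → Tokyo
Tokyo → Tunis
Rabat → Accra
Rabat → Kigali

Cairo -> Rabat -> Sofia -> Oslo -> Lima -> Dakar -> Vilnius -> Manila -> Minsk -> Perth -> Bogota -> Paris -> Seoul -> Quito -> Tokyo -> Tunis -> Accra -> Kigali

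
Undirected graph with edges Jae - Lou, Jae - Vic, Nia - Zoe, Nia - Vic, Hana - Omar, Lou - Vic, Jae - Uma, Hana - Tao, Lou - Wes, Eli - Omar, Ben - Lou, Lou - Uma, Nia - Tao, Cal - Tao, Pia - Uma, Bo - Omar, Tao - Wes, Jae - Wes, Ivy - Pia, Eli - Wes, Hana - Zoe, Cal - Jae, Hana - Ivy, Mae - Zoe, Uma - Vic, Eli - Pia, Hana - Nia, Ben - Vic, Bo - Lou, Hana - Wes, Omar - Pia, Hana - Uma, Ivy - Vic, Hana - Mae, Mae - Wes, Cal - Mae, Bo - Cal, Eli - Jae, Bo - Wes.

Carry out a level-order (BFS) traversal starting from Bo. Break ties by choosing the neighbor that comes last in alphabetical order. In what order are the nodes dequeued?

Bo, Wes, Omar, Lou, Cal, Tao, Mae, Jae, Hana, Eli, Pia, Vic, Uma, Ben, Nia, Zoe, Ivy

Visit Bo; enqueue Wes, Omar, Lou, Cal → queue [Wes, Omar, Lou, Cal]
Visit Wes; enqueue Tao, Mae, Jae, Hana, Eli → queue [Omar, Lou, Cal, Tao, Mae, Jae, Hana, Eli]
Visit Omar; enqueue Pia → queue [Lou, Cal, Tao, Mae, Jae, Hana, Eli, Pia]
Visit Lou; enqueue Vic, Uma, Ben → queue [Cal, Tao, Mae, Jae, Hana, Eli, Pia, Vic, Uma, Ben]
Visit Cal → queue [Tao, Mae, Jae, Hana, Eli, Pia, Vic, Uma, Ben]
Visit Tao; enqueue Nia → queue [Mae, Jae, Hana, Eli, Pia, Vic, Uma, Ben, Nia]
Visit Mae; enqueue Zoe → queue [Jae, Hana, Eli, Pia, Vic, Uma, Ben, Nia, Zoe]
Visit Jae → queue [Hana, Eli, Pia, Vic, Uma, Ben, Nia, Zoe]
Visit Hana; enqueue Ivy → queue [Eli, Pia, Vic, Uma, Ben, Nia, Zoe, Ivy]
Visit Eli → queue [Pia, Vic, Uma, Ben, Nia, Zoe, Ivy]
Visit Pia → queue [Vic, Uma, Ben, Nia, Zoe, Ivy]
Visit Vic → queue [Uma, Ben, Nia, Zoe, Ivy]
Visit Uma → queue [Ben, Nia, Zoe, Ivy]
Visit Ben → queue [Nia, Zoe, Ivy]
Visit Nia → queue [Zoe, Ivy]
Visit Zoe → queue [Ivy]
Visit Ivy → queue []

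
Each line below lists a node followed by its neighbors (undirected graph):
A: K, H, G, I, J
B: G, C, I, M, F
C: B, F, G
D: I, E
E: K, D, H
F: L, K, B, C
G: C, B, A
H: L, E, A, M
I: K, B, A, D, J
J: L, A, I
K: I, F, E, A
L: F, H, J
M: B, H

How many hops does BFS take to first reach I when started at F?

Level 0: F
Level 1: B, C, K, L
Level 2: A, E, G, H, I, J, M
Level 3: D
I first appears at level 2.

2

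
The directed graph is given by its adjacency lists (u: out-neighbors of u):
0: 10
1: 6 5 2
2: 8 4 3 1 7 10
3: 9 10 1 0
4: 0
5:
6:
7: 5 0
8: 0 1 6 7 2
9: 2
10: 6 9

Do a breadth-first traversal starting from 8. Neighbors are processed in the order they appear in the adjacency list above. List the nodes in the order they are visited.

Visit 8; enqueue 0, 1, 6, 7, 2 → queue [0, 1, 6, 7, 2]
Visit 0; enqueue 10 → queue [1, 6, 7, 2, 10]
Visit 1; enqueue 5 → queue [6, 7, 2, 10, 5]
Visit 6 → queue [7, 2, 10, 5]
Visit 7 → queue [2, 10, 5]
Visit 2; enqueue 4, 3 → queue [10, 5, 4, 3]
Visit 10; enqueue 9 → queue [5, 4, 3, 9]
Visit 5 → queue [4, 3, 9]
Visit 4 → queue [3, 9]
Visit 3 → queue [9]
Visit 9 → queue []

8, 0, 1, 6, 7, 2, 10, 5, 4, 3, 9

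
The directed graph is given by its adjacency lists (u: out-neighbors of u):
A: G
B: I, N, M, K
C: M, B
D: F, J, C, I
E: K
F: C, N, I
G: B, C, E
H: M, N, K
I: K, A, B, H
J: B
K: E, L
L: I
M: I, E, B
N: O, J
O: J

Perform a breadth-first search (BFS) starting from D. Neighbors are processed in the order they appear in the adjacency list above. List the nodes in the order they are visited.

D F J C I N B M K A H O E L G

Visit D; enqueue F, J, C, I → queue [F, J, C, I]
Visit F; enqueue N → queue [J, C, I, N]
Visit J; enqueue B → queue [C, I, N, B]
Visit C; enqueue M → queue [I, N, B, M]
Visit I; enqueue K, A, H → queue [N, B, M, K, A, H]
Visit N; enqueue O → queue [B, M, K, A, H, O]
Visit B → queue [M, K, A, H, O]
Visit M; enqueue E → queue [K, A, H, O, E]
Visit K; enqueue L → queue [A, H, O, E, L]
Visit A; enqueue G → queue [H, O, E, L, G]
Visit H → queue [O, E, L, G]
Visit O → queue [E, L, G]
Visit E → queue [L, G]
Visit L → queue [G]
Visit G → queue []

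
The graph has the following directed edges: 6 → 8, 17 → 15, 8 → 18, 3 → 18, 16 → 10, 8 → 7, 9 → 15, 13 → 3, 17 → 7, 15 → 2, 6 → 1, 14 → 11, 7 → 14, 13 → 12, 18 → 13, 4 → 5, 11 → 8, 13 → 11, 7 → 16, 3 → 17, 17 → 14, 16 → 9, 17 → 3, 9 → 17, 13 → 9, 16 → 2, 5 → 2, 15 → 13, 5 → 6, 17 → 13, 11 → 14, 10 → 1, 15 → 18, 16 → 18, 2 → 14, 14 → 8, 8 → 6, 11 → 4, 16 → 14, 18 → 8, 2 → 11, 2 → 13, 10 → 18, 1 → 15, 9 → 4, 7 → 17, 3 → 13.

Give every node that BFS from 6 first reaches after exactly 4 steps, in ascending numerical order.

Level 0: 6
Level 1: 1, 8
Level 2: 7, 15, 18
Level 3: 2, 13, 14, 16, 17
Level 4: 3, 9, 10, 11, 12
Level 5: 4
Level 6: 5

3, 9, 10, 11, 12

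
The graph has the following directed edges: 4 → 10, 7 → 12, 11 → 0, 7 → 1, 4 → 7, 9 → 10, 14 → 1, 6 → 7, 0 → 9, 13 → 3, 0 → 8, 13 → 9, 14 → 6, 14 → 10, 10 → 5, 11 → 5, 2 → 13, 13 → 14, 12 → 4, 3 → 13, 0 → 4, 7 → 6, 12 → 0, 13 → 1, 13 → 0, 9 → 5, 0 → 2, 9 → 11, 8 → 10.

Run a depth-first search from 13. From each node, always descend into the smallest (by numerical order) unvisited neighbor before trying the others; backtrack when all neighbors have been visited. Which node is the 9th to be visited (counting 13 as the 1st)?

10

Visit 13
13 → 0
0 → 2
0 → 4
4 → 7
7 → 1
7 → 6
7 → 12
4 → 10
10 → 5
0 → 8
0 → 9
9 → 11
13 → 3
13 → 14

Visit order: 13, 0, 2, 4, 7, 1, 6, 12, 10, 5, 8, 9, 11, 3, 14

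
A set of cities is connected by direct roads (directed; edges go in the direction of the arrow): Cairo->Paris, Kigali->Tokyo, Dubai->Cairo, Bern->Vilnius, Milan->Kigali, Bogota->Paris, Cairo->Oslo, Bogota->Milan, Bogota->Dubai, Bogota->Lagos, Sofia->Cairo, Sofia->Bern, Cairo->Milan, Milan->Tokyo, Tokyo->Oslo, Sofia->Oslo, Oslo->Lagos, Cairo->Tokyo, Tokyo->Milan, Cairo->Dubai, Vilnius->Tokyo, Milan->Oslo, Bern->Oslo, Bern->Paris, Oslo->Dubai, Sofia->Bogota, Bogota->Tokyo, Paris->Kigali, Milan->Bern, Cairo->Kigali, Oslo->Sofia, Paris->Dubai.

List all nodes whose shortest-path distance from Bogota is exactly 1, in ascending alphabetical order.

Dubai, Lagos, Milan, Paris, Tokyo

Level 0: Bogota
Level 1: Dubai, Lagos, Milan, Paris, Tokyo
Level 2: Bern, Cairo, Kigali, Oslo
Level 3: Sofia, Vilnius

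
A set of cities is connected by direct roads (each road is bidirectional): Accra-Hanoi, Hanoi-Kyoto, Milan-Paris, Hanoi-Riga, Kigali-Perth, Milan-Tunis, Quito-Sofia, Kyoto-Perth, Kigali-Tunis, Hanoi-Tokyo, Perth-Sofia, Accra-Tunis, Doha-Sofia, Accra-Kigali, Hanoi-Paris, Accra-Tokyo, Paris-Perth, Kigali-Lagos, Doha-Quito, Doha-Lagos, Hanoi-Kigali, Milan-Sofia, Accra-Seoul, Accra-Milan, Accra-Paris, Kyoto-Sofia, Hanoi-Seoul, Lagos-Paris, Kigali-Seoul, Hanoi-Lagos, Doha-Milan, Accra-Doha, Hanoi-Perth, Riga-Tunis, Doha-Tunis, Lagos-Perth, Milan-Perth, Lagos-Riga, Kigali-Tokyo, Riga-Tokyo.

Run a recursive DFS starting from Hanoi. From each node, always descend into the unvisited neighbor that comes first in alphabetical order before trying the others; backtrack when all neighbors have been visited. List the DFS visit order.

Hanoi, Accra, Doha, Lagos, Kigali, Perth, Kyoto, Sofia, Milan, Paris, Tunis, Riga, Tokyo, Quito, Seoul

Visit Hanoi
Hanoi → Accra
Accra → Doha
Doha → Lagos
Lagos → Kigali
Kigali → Perth
Perth → Kyoto
Kyoto → Sofia
Sofia → Milan
Milan → Paris
Milan → Tunis
Tunis → Riga
Riga → Tokyo
Sofia → Quito
Kigali → Seoul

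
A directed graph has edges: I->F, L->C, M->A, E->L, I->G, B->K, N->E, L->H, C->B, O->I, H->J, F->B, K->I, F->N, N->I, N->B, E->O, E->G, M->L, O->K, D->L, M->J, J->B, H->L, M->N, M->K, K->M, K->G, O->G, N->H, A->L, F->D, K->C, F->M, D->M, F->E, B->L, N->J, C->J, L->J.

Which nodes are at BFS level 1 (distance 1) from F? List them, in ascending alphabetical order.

Level 0: F
Level 1: B, D, E, M, N
Level 2: A, G, H, I, J, K, L, O
Level 3: C

B, D, E, M, N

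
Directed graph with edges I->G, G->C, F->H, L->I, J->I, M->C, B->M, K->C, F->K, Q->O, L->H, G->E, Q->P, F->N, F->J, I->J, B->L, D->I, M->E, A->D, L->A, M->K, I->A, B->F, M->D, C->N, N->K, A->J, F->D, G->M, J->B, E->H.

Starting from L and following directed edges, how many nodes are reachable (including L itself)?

BFS from L visits: L, A, H, I, D, J, G, B, C, E, M, F, N, K
Reachable nodes: 14 of 17 total.

14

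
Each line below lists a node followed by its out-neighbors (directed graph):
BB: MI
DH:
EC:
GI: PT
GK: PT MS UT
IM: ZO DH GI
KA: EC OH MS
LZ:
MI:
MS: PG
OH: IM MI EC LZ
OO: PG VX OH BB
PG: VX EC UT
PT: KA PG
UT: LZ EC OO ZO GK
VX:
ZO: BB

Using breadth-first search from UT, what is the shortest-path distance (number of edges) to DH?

4

Level 0: UT
Level 1: EC, GK, LZ, OO, ZO
Level 2: BB, MS, OH, PG, PT, VX
Level 3: IM, KA, MI
Level 4: DH, GI
DH first appears at level 4.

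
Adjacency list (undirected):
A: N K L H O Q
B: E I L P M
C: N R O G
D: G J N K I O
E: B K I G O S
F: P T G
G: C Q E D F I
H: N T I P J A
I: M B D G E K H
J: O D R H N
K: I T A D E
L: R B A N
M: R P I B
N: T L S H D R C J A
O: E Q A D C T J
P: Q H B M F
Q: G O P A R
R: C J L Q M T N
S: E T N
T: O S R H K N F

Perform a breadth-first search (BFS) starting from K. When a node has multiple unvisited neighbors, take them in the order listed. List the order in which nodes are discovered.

K -> I -> T -> A -> D -> E -> M -> B -> G -> H -> O -> S -> R -> N -> F -> L -> Q -> J -> P -> C

Visit K; enqueue I, T, A, D, E → queue [I, T, A, D, E]
Visit I; enqueue M, B, G, H → queue [T, A, D, E, M, B, G, H]
Visit T; enqueue O, S, R, N, F → queue [A, D, E, M, B, G, H, O, S, R, N, F]
Visit A; enqueue L, Q → queue [D, E, M, B, G, H, O, S, R, N, F, L, Q]
Visit D; enqueue J → queue [E, M, B, G, H, O, S, R, N, F, L, Q, J]
Visit E → queue [M, B, G, H, O, S, R, N, F, L, Q, J]
Visit M; enqueue P → queue [B, G, H, O, S, R, N, F, L, Q, J, P]
Visit B → queue [G, H, O, S, R, N, F, L, Q, J, P]
Visit G; enqueue C → queue [H, O, S, R, N, F, L, Q, J, P, C]
Visit H → queue [O, S, R, N, F, L, Q, J, P, C]
Visit O → queue [S, R, N, F, L, Q, J, P, C]
Visit S → queue [R, N, F, L, Q, J, P, C]
Visit R → queue [N, F, L, Q, J, P, C]
Visit N → queue [F, L, Q, J, P, C]
Visit F → queue [L, Q, J, P, C]
Visit L → queue [Q, J, P, C]
Visit Q → queue [J, P, C]
Visit J → queue [P, C]
Visit P → queue [C]
Visit C → queue []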